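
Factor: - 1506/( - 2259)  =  2^1*  3^( - 1 )=   2/3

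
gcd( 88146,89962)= 2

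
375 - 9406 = -9031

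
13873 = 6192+7681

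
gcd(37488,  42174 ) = 4686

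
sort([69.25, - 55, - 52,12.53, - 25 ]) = [  -  55,  -  52,-25, 12.53, 69.25 ]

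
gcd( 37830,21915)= 15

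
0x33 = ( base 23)25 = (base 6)123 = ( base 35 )1G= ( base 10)51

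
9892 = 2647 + 7245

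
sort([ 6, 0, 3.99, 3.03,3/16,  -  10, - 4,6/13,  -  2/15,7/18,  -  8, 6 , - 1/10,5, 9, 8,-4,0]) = [ -10, - 8, - 4, - 4, - 2/15 ,  -  1/10, 0,  0, 3/16, 7/18, 6/13, 3.03,3.99,  5, 6, 6,8, 9] 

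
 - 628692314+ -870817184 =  - 1499509498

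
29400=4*7350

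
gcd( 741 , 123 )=3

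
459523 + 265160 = 724683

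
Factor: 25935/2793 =65/7 = 5^1*7^ (-1)*13^1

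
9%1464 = 9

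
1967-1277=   690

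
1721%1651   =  70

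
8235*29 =238815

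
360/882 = 20/49=0.41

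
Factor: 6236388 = 2^2 * 3^2*107^1*1619^1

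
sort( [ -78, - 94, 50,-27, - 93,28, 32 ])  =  [ - 94 , - 93, - 78, - 27 , 28,32,  50] 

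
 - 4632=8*( - 579)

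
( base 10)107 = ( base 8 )153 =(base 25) 47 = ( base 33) 38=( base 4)1223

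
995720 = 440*2263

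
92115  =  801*115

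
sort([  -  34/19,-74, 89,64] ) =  [ - 74, - 34/19, 64,  89] 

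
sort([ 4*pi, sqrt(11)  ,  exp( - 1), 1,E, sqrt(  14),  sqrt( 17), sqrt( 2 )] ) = [ exp(  -  1), 1, sqrt( 2),E,sqrt( 11), sqrt(14),sqrt(17),4* pi ] 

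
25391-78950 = - 53559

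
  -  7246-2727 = -9973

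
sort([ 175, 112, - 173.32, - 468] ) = [ - 468, - 173.32, 112, 175]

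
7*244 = 1708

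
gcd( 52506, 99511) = 1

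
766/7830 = 383/3915 = 0.10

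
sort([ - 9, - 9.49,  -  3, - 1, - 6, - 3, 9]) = [- 9.49, - 9  ,-6, - 3, - 3 , - 1, 9 ]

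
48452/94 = 515 + 21/47 = 515.45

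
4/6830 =2/3415 = 0.00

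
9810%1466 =1014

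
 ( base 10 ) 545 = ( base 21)14k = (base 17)1F1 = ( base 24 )MH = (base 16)221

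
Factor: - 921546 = - 2^1*3^2 * 51197^1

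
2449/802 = 3  +  43/802 = 3.05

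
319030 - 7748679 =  - 7429649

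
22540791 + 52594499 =75135290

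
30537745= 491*62195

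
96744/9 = 10749 + 1/3 = 10749.33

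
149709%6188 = 1197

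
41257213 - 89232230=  - 47975017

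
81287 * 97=7884839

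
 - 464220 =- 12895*36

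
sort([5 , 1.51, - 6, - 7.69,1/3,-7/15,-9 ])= [ - 9, - 7.69,-6, -7/15,  1/3, 1.51, 5 ] 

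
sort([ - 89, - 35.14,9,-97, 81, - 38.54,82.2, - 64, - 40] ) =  [ - 97, - 89,  -  64, - 40, - 38.54,  -  35.14,9,81, 82.2 ]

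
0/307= 0  =  0.00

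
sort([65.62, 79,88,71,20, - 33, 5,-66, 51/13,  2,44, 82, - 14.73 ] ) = [ - 66, - 33, - 14.73,  2, 51/13, 5, 20, 44, 65.62 , 71,79, 82,88] 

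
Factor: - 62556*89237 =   -  5582309772 = -2^2*3^1*13^1*401^1*89237^1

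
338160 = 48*7045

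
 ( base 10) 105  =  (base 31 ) 3c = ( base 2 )1101001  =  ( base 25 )45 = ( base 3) 10220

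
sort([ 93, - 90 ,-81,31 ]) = [ - 90, - 81 , 31, 93 ] 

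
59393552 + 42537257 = 101930809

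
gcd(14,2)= 2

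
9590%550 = 240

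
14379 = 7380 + 6999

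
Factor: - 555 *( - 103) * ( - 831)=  - 3^2*5^1 * 37^1 * 103^1*277^1 = - 47504115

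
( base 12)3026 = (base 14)1c86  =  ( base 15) 1829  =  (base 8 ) 12136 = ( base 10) 5214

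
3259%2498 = 761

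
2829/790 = 2829/790 = 3.58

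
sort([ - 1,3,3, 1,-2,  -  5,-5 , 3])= [ - 5, - 5, - 2,  -  1,1,3,  3,  3 ]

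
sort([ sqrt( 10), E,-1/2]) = [  -  1/2, E,sqrt(10 )]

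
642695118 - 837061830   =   -194366712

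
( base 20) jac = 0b1111010000100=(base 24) ddc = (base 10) 7812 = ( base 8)17204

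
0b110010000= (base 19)121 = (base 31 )cs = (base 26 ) FA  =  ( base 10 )400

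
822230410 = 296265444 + 525964966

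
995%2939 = 995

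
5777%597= 404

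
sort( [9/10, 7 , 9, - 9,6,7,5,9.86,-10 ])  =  [ - 10, - 9 , 9/10,5,6, 7, 7,9, 9.86]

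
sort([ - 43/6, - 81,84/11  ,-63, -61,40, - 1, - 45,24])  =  [ -81,- 63,-61, - 45,  -  43/6, - 1,84/11 , 24, 40 ]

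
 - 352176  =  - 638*552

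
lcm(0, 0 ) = 0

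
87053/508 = 171 + 185/508 = 171.36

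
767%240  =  47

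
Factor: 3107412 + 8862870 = 2^1 * 3^1*383^1*5209^1  =  11970282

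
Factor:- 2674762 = - 2^1 * 23^1*58147^1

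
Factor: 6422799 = 3^1*59^1*131^1*277^1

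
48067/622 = 77 + 173/622= 77.28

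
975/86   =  11 +29/86  =  11.34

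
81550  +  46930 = 128480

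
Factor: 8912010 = 2^1*3^1*5^1 * 297067^1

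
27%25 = 2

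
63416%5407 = 3939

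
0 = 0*( - 60841) 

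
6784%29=27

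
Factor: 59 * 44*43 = 111628= 2^2*11^1*43^1*59^1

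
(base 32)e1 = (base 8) 701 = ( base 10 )449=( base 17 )197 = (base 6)2025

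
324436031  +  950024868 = 1274460899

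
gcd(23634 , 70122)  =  78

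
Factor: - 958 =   -  2^1*479^1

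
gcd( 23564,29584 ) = 172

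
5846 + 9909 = 15755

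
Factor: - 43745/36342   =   - 2^( - 1 )*3^(-3)*5^1 * 13^1 = - 65/54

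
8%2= 0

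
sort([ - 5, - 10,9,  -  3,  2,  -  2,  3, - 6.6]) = [ - 10,  -  6.6,  -  5,- 3,  -  2,2,3,  9 ]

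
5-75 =  -  70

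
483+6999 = 7482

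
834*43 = 35862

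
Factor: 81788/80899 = 92/91 =2^2*7^ ( - 1 )*13^(-1) *23^1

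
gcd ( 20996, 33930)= 58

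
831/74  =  11 + 17/74 = 11.23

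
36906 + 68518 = 105424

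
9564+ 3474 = 13038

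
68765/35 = 1964 + 5/7 = 1964.71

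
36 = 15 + 21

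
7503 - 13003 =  - 5500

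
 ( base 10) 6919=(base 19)1033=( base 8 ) 15407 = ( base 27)9d7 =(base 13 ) 31c3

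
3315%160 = 115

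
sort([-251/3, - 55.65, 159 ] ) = [ - 251/3, - 55.65, 159] 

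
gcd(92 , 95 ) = 1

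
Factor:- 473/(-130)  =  2^(  -  1)* 5^ (-1 ) * 11^1*13^( - 1) * 43^1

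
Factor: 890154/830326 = 445077/415163 = 3^2* 7^(  -  1)*17^1*127^(- 1)*467^( - 1)*2909^1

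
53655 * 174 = 9335970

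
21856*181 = 3955936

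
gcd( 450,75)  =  75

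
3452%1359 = 734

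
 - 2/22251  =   - 2/22251 = - 0.00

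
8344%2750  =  94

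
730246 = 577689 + 152557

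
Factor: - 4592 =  - 2^4 * 7^1*41^1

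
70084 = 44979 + 25105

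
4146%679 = 72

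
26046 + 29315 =55361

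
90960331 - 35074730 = 55885601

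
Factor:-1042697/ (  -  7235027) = 37^1 * 61^(  -  1 )*83^( - 1)*1429^( - 1)*28181^1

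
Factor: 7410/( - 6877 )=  - 570/529=-2^1*3^1*5^1 *19^1*23^(  -  2) 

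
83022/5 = 83022/5  =  16604.40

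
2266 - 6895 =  - 4629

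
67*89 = 5963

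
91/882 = 13/126 = 0.10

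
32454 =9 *3606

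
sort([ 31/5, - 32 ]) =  [  -  32,31/5 ]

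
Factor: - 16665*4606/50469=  - 25586330/16823 = - 2^1*5^1*7^2*11^1*47^1*101^1*16823^( - 1) 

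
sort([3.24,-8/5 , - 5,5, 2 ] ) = [ - 5,  -  8/5,2,3.24,5 ]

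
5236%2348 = 540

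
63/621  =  7/69 = 0.10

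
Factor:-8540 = -2^2 *5^1*7^1*61^1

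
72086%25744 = 20598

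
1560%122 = 96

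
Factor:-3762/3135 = -6/5 =- 2^1*3^1*5^(  -  1)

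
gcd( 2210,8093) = 1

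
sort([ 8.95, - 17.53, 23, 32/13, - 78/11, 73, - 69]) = [ - 69, - 17.53,  -  78/11,32/13,8.95, 23, 73]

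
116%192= 116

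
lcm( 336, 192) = 1344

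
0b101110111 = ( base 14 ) 1CB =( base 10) 375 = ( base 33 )BC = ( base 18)12f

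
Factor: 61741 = 29^1*2129^1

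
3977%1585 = 807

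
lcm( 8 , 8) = 8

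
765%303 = 159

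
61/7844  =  61/7844 = 0.01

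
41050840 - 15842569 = 25208271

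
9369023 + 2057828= 11426851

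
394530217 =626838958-232308741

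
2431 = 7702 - 5271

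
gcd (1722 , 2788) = 82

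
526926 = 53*9942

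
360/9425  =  72/1885 = 0.04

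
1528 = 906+622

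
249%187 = 62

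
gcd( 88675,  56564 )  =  1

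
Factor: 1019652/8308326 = 169942/1384721=2^1*13^( - 1)*29^( - 1)*31^1*2741^1 * 3673^( - 1 )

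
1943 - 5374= - 3431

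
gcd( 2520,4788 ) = 252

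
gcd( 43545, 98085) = 15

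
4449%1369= 342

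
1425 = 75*19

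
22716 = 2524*9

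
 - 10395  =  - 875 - 9520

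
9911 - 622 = 9289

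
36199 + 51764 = 87963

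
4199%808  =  159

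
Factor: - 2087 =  - 2087^1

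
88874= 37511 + 51363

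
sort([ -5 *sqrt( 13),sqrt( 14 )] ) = [ - 5*sqrt(13 ),sqrt( 14 ) ] 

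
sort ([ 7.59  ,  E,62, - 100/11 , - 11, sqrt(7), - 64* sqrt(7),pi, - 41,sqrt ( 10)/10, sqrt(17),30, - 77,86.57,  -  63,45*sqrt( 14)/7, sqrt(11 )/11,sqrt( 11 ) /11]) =[-64  *sqrt( 7), - 77, - 63,-41, -11, - 100/11,  sqrt( 11 )/11, sqrt( 11)/11 , sqrt( 10 ) /10,sqrt ( 7 ),E,pi,sqrt( 17),7.59,45*sqrt(14 )/7,30, 62,86.57 ] 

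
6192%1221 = 87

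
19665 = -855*(-23)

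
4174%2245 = 1929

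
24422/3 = 24422/3=8140.67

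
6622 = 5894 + 728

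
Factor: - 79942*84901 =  - 6787155742  =  - 2^1*59^1*1439^1*39971^1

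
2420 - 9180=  - 6760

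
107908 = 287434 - 179526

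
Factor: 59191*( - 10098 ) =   -  597710718 =-2^1*3^3*11^2*17^1*5381^1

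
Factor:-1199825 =-5^2*11^1*4363^1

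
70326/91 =772 + 74/91 = 772.81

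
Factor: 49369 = 49369^1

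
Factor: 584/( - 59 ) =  - 2^3*59^ ( - 1 )*73^1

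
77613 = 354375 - 276762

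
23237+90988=114225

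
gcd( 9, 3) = 3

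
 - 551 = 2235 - 2786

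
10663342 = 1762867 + 8900475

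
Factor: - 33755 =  - 5^1*43^1*157^1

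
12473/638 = 19 + 351/638=19.55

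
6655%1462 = 807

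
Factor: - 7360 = -2^6*5^1*23^1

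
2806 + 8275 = 11081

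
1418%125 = 43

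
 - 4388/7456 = - 1097/1864 = - 0.59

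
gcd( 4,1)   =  1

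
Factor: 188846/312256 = 329/544  =  2^( - 5)*7^1*17^( - 1 )*47^1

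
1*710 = 710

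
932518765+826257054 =1758775819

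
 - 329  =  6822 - 7151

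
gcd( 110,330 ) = 110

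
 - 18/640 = -9/320 = - 0.03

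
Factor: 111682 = 2^1*  19^1*2939^1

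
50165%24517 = 1131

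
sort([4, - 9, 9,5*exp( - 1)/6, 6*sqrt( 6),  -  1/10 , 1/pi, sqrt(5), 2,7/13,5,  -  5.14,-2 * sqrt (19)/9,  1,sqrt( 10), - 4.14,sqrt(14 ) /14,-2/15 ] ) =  [  -  9,  -  5.14,  -  4.14,- 2*sqrt( 19 ) /9, - 2/15, - 1/10 , sqrt( 14 ) /14,5*exp ( - 1 ) /6, 1/pi, 7/13, 1, 2, sqrt( 5), sqrt( 10), 4, 5, 9, 6*sqrt( 6)]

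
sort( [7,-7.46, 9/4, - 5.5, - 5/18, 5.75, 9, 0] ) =[ - 7.46,-5.5, - 5/18,0, 9/4, 5.75, 7, 9] 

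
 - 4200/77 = - 55 + 5/11 = - 54.55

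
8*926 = 7408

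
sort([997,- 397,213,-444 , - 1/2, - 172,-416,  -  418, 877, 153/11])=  [ - 444, - 418,-416,- 397, - 172, - 1/2,153/11,213,  877, 997]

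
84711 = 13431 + 71280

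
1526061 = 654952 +871109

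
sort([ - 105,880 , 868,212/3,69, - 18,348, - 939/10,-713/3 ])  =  [ - 713/3,- 105, - 939/10, - 18,69, 212/3, 348,868,880]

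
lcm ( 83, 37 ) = 3071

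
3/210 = 1/70 = 0.01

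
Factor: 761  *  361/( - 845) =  - 274721/845=-5^(- 1)*13^( - 2)*19^2*761^1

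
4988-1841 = 3147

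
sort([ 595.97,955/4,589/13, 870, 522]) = [ 589/13,955/4, 522, 595.97, 870] 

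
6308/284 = 1577/71 = 22.21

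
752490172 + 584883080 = 1337373252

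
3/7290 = 1/2430=0.00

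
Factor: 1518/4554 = 1/3 = 3^( - 1 )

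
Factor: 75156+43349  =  118505 = 5^1*137^1*173^1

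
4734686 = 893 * 5302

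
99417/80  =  99417/80 = 1242.71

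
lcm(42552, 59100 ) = 1063800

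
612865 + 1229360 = 1842225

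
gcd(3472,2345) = 7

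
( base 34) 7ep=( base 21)ja4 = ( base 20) 119d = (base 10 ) 8593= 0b10000110010001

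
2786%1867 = 919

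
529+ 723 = 1252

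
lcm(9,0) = 0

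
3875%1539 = 797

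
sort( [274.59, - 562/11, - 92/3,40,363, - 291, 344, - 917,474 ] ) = [ - 917, - 291, - 562/11,-92/3,  40, 274.59 , 344, 363, 474]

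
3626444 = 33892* 107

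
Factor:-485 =  -  5^1*97^1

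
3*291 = 873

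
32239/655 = 32239/655 = 49.22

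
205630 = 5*41126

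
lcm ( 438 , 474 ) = 34602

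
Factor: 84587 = 251^1*337^1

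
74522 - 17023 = 57499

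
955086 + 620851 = 1575937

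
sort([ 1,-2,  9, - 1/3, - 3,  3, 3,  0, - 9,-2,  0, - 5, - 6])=[ - 9, - 6, - 5,-3, - 2, - 2, -1/3,  0,0,1,3 , 3,9 ]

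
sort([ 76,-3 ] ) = [  -  3,  76]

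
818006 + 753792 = 1571798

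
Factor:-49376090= - 2^1*5^1*983^1*5023^1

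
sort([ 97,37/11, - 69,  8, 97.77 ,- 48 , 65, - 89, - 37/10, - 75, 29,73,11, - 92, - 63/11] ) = [ - 92, - 89,-75 ,-69, - 48 , - 63/11, - 37/10 , 37/11,8, 11, 29,65 , 73, 97, 97.77]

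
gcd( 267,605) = 1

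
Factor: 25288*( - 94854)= - 2398667952=-2^4*3^1*29^1*109^1*15809^1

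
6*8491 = 50946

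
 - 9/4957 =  - 9/4957 = - 0.00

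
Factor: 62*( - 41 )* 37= - 2^1*31^1*37^1 * 41^1  =  - 94054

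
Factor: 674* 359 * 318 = 2^2*3^1*53^1*337^1*359^1 = 76945188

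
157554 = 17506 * 9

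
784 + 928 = 1712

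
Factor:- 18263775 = - 3^1*5^2 * 243517^1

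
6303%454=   401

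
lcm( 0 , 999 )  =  0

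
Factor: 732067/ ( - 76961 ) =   -  7^1*23^1*4547^1*76961^( - 1 ) 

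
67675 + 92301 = 159976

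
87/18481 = 87/18481 = 0.00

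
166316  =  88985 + 77331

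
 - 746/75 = - 10 + 4/75 = - 9.95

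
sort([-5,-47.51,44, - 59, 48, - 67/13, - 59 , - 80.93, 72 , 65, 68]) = [ - 80.93, - 59 , - 59, - 47.51 ,-67/13 , - 5, 44 , 48,65,  68,72 ] 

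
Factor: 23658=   2^1 * 3^1*3943^1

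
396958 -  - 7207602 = 7604560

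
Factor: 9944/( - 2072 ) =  - 1243/259 = - 7^(-1) * 11^1*37^( - 1 )*113^1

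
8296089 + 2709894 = 11005983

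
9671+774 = 10445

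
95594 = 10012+85582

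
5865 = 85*69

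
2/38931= 2/38931 = 0.00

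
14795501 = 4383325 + 10412176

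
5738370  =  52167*110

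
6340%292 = 208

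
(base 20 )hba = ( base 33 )6F1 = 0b1101101110110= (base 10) 7030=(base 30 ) 7oa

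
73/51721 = 73/51721=0.00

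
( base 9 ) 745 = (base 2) 1001100000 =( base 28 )LK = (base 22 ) 15e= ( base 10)608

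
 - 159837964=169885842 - 329723806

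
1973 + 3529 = 5502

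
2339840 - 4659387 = - 2319547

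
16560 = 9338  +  7222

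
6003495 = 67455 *89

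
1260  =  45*28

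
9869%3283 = 20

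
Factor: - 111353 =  - 11^1*53^1*191^1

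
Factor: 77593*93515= 7256109395 = 5^1*31^1*59^1*317^1* 2503^1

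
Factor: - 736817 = -736817^1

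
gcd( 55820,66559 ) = 1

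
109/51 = 2 + 7/51 = 2.14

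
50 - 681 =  - 631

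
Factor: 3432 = 2^3 * 3^1 * 11^1*13^1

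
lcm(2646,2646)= 2646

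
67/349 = 67/349 =0.19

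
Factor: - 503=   -  503^1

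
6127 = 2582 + 3545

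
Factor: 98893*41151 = 4069545843=3^1*11^1*29^1*43^1*98893^1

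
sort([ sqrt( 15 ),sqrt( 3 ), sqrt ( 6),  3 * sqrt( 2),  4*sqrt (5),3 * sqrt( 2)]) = [sqrt(3 ),sqrt (6),sqrt (15), 3 * sqrt(2),3*sqrt(2 ), 4*sqrt( 5)]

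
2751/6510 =131/310 = 0.42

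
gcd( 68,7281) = 1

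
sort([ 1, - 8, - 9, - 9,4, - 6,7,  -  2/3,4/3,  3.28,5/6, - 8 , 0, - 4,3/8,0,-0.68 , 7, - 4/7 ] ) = [ - 9,  -  9, - 8, - 8, - 6, - 4,-0.68,  -  2/3, - 4/7, 0,0,3/8, 5/6,  1,4/3,3.28,4,7,7 ]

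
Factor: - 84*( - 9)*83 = 2^2 * 3^3*7^1*83^1 = 62748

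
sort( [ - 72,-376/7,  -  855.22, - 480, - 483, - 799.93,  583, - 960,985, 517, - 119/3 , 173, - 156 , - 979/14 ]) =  [ - 960,-855.22, - 799.93, - 483, - 480, - 156 ,- 72, - 979/14,- 376/7, - 119/3,173, 517, 583,985 ]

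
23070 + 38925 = 61995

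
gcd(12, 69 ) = 3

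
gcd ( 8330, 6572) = 2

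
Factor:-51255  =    -  3^2 * 5^1*17^1*67^1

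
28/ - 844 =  - 7/211  =  -0.03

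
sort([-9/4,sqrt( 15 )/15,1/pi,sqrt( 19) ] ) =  [  -  9/4,sqrt (15) /15, 1/pi  ,  sqrt(19 )]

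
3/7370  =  3/7370 = 0.00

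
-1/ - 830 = 1/830 = 0.00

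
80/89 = 80/89 = 0.90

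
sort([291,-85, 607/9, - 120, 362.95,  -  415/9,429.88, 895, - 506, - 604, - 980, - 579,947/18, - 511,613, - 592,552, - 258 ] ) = [ - 980, - 604, -592, - 579 , - 511, - 506, - 258, - 120 , - 85,  -  415/9,947/18,  607/9 , 291, 362.95 , 429.88,  552 , 613,895]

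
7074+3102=10176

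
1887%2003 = 1887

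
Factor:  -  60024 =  - 2^3 * 3^1*41^1  *  61^1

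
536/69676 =134/17419=0.01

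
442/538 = 221/269 = 0.82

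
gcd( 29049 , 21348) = 3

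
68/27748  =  17/6937 = 0.00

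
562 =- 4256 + 4818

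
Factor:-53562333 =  - 3^1 * 11^1* 29^1*97^1 * 577^1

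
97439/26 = 97439/26 = 3747.65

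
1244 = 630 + 614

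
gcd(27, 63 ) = 9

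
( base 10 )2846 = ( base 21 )69b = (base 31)2TP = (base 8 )5436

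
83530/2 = 41765 = 41765.00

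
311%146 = 19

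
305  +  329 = 634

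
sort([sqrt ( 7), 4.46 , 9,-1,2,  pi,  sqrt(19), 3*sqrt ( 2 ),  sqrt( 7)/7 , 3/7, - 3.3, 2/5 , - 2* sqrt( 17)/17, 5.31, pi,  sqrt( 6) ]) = [ - 3.3,-1,  -  2*sqrt( 17)/17,sqrt (7) /7, 2/5,3/7,  2, sqrt( 6 ),sqrt( 7),  pi,  pi , 3*sqrt( 2 ),  sqrt( 19),  4.46, 5.31 , 9]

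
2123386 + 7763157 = 9886543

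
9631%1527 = 469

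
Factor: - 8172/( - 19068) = 3^1*7^( - 1) = 3/7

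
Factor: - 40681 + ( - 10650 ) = -51331 = - 7^1 * 7333^1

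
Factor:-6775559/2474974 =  - 2^ (- 1)*7^1*967937^1* 1237487^( - 1)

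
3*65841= 197523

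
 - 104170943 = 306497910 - 410668853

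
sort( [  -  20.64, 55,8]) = [-20.64,  8, 55]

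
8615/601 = 14 + 201/601 = 14.33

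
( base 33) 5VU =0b1100101100010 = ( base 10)6498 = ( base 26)9FO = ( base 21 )EF9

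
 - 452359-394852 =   -  847211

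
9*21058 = 189522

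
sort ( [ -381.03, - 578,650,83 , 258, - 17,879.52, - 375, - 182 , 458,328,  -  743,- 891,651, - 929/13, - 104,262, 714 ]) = [- 891, - 743, - 578, - 381.03, - 375,-182, - 104, - 929/13,-17,83,258, 262, 328,458,650 , 651, 714,879.52]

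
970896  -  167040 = 803856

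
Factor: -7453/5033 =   -  7^( - 1 ) *29^1 * 257^1*719^(-1 )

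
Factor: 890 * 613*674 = 2^2 * 5^1 * 89^1*337^1*613^1 = 367714180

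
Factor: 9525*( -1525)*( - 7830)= 113735643750 = 2^1*3^4*5^5*29^1*61^1*127^1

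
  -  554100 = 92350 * ( - 6)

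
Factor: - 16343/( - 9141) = 59/33 = 3^( - 1)*11^( - 1)*59^1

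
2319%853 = 613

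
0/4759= 0   =  0.00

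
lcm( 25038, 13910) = 125190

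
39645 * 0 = 0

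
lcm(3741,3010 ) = 261870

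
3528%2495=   1033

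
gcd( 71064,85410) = 18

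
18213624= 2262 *8052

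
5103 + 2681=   7784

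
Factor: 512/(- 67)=  -  2^9*67^( - 1 ) 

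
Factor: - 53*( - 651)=3^1 * 7^1 * 31^1 * 53^1 = 34503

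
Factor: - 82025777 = -2521^1*32537^1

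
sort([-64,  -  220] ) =[ - 220, - 64 ] 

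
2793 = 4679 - 1886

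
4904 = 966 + 3938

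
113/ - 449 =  - 1  +  336/449   =  - 0.25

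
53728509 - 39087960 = 14640549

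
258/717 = 86/239 =0.36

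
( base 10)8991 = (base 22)icf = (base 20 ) 129b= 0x231f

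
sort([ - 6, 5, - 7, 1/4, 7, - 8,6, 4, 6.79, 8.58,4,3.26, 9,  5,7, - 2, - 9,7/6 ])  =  [  -  9, - 8, - 7, - 6,-2 , 1/4, 7/6,3.26, 4,4, 5, 5, 6, 6.79, 7, 7, 8.58, 9]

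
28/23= 1 + 5/23 =1.22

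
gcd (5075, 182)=7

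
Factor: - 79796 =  - 2^2 * 19949^1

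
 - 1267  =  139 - 1406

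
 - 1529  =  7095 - 8624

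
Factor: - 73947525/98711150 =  - 2^ ( - 1) * 3^1*19^1*113^( - 1)*17471^( - 1 )*51893^1  =  - 2957901/3948446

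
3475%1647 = 181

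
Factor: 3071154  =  2^1*3^1 * 511859^1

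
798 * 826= 659148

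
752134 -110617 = 641517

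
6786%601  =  175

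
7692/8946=1282/1491=0.86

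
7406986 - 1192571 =6214415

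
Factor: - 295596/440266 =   -  378/563=   - 2^1 * 3^3*7^1*  563^( - 1) 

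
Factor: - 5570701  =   - 5570701^1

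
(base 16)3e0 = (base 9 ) 1322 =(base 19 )2E4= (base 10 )992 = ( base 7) 2615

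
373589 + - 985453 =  - 611864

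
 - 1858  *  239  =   - 444062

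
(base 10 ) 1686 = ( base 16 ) 696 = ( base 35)1d6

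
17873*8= 142984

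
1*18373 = 18373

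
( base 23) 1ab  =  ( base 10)770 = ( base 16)302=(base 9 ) 1045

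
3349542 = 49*68358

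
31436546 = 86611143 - 55174597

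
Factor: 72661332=2^2*3^1 *17^1 * 59^1*6037^1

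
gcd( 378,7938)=378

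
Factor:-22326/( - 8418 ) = 61/23 = 23^ ( - 1 )*61^1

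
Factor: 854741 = 397^1*2153^1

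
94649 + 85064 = 179713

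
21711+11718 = 33429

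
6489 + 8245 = 14734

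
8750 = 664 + 8086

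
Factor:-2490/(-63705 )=2^1*31^( -1)*83^1*137^ ( - 1 ) = 166/4247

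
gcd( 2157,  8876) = 1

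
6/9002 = 3/4501 = 0.00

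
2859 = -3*( - 953)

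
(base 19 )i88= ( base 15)1e8d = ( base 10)6658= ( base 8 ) 15002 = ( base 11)5003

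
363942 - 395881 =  - 31939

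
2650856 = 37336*71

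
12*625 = 7500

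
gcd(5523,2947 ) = 7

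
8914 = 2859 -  - 6055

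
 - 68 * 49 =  - 3332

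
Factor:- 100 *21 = - 2100 = - 2^2*3^1*5^2 * 7^1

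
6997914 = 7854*891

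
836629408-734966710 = 101662698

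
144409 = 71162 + 73247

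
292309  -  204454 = 87855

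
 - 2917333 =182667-3100000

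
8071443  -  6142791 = 1928652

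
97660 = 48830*2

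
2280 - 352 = 1928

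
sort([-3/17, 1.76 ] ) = [- 3/17, 1.76]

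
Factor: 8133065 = 5^1*1626613^1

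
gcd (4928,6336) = 704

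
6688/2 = 3344=3344.00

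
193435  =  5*38687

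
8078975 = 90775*89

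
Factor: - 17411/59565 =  - 3^( - 1)*5^(-1) * 11^( - 1) * 19^( - 2)*23^1 *757^1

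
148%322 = 148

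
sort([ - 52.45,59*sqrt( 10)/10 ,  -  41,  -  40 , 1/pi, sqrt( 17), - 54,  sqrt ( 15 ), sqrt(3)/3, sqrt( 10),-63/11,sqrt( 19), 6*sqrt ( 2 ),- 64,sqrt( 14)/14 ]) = [ - 64, - 54, - 52.45,  -  41 , - 40, - 63/11, sqrt( 14)/14,1/pi,sqrt(3 )/3,sqrt( 10 ),sqrt( 15), sqrt(17 ),sqrt( 19),  6*sqrt( 2 ), 59*sqrt( 10 )/10 ]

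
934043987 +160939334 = 1094983321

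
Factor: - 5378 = -2^1*2689^1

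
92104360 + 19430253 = 111534613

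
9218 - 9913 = -695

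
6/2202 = 1/367 =0.00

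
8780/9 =8780/9 =975.56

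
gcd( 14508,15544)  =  4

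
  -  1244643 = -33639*37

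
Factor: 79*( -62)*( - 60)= 293880 =2^3*3^1*5^1*31^1 *79^1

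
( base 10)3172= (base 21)741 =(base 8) 6144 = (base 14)1228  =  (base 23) 5ML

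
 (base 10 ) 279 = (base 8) 427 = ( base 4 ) 10113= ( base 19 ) ed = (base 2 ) 100010111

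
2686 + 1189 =3875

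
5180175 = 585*8855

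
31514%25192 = 6322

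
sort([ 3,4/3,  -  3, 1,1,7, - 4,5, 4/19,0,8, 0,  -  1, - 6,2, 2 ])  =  [ - 6, - 4, - 3, - 1,  0,0,4/19,1,1 , 4/3,2,2, 3,5,7, 8]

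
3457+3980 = 7437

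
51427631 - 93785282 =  - 42357651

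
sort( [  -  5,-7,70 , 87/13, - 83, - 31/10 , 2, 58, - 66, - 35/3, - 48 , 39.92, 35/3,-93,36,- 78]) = [- 93, - 83,- 78, - 66, - 48,- 35/3, - 7, - 5, - 31/10,2, 87/13,35/3,36,39.92,  58, 70] 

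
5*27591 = 137955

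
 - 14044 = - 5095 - 8949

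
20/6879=20/6879 = 0.00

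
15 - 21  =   - 6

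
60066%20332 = 19402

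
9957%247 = 77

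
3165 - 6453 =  - 3288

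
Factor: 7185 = 3^1 * 5^1*479^1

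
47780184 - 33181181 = 14599003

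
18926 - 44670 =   -  25744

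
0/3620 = 0 = 0.00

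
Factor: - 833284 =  - 2^2*41^1*5081^1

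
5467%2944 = 2523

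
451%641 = 451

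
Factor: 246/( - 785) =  - 2^1 * 3^1*5^ ( - 1)*41^1 *157^( - 1) 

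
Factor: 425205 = 3^2*5^1*11^1*859^1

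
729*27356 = 19942524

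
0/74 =0 = 0.00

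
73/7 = 73/7= 10.43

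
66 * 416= 27456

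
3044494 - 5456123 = -2411629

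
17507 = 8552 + 8955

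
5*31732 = 158660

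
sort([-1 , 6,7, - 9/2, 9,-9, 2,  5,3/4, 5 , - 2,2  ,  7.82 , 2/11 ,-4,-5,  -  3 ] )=[-9,-5, - 9/2, - 4,-3, - 2 ,-1,  2/11,3/4, 2,2, 5, 5 , 6  ,  7, 7.82,9 ] 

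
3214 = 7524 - 4310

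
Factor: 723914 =2^1*283^1*1279^1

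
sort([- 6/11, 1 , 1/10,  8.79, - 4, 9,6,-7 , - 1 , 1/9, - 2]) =[- 7, - 4, -2, - 1, - 6/11,1/10,1/9, 1 , 6 , 8.79, 9]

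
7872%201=33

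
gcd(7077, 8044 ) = 1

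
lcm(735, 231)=8085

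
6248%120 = 8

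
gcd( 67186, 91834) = 2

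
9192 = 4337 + 4855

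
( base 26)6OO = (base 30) 56O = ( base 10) 4704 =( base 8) 11140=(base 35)3te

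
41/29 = 41/29 = 1.41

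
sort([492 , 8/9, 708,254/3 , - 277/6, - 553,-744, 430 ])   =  [ - 744, - 553, - 277/6, 8/9,  254/3,  430,  492,708 ] 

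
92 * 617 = 56764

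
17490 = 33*530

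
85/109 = 85/109=0.78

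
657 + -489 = 168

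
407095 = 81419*5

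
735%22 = 9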